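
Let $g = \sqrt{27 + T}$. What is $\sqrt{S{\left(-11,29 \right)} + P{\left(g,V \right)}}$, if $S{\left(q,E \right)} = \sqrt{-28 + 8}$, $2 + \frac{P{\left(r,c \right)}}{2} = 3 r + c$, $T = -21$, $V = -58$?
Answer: $\sqrt{-120 + 6 \sqrt{6} + 2 i \sqrt{5}} \approx 0.2179 + 10.264 i$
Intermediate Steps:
$g = \sqrt{6}$ ($g = \sqrt{27 - 21} = \sqrt{6} \approx 2.4495$)
$P{\left(r,c \right)} = -4 + 2 c + 6 r$ ($P{\left(r,c \right)} = -4 + 2 \left(3 r + c\right) = -4 + 2 \left(c + 3 r\right) = -4 + \left(2 c + 6 r\right) = -4 + 2 c + 6 r$)
$S{\left(q,E \right)} = 2 i \sqrt{5}$ ($S{\left(q,E \right)} = \sqrt{-20} = 2 i \sqrt{5}$)
$\sqrt{S{\left(-11,29 \right)} + P{\left(g,V \right)}} = \sqrt{2 i \sqrt{5} + \left(-4 + 2 \left(-58\right) + 6 \sqrt{6}\right)} = \sqrt{2 i \sqrt{5} - \left(120 - 6 \sqrt{6}\right)} = \sqrt{-120 + 6 \sqrt{6} + 2 i \sqrt{5}}$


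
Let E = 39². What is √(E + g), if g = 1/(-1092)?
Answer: √453434163/546 ≈ 39.000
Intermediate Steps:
g = -1/1092 ≈ -0.00091575
E = 1521
√(E + g) = √(1521 - 1/1092) = √(1660931/1092) = √453434163/546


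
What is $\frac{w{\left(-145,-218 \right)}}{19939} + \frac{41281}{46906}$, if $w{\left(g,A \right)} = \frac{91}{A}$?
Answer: $\frac{44857984204}{50971601003} \approx 0.88006$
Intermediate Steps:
$\frac{w{\left(-145,-218 \right)}}{19939} + \frac{41281}{46906} = \frac{91 \frac{1}{-218}}{19939} + \frac{41281}{46906} = 91 \left(- \frac{1}{218}\right) \frac{1}{19939} + 41281 \cdot \frac{1}{46906} = \left(- \frac{91}{218}\right) \frac{1}{19939} + \frac{41281}{46906} = - \frac{91}{4346702} + \frac{41281}{46906} = \frac{44857984204}{50971601003}$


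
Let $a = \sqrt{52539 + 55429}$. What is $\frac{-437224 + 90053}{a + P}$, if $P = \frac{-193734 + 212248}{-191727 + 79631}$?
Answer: $- \frac{180124929605456}{339168247034223} - \frac{8724763577423872 \sqrt{1687}}{339168247034223} \approx -1057.1$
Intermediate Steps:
$P = - \frac{9257}{56048}$ ($P = \frac{18514}{-112096} = 18514 \left(- \frac{1}{112096}\right) = - \frac{9257}{56048} \approx -0.16516$)
$a = 8 \sqrt{1687}$ ($a = \sqrt{107968} = 8 \sqrt{1687} \approx 328.58$)
$\frac{-437224 + 90053}{a + P} = \frac{-437224 + 90053}{8 \sqrt{1687} - \frac{9257}{56048}} = - \frac{347171}{- \frac{9257}{56048} + 8 \sqrt{1687}}$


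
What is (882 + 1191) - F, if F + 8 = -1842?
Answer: 3923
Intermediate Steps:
F = -1850 (F = -8 - 1842 = -1850)
(882 + 1191) - F = (882 + 1191) - 1*(-1850) = 2073 + 1850 = 3923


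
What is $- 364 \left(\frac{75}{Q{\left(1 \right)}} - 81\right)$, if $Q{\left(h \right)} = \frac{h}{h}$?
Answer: $2184$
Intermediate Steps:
$Q{\left(h \right)} = 1$
$- 364 \left(\frac{75}{Q{\left(1 \right)}} - 81\right) = - 364 \left(\frac{75}{1} - 81\right) = - 364 \left(75 \cdot 1 - 81\right) = - 364 \left(75 - 81\right) = \left(-364\right) \left(-6\right) = 2184$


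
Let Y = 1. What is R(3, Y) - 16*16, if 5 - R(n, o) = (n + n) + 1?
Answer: -258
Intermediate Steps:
R(n, o) = 4 - 2*n (R(n, o) = 5 - ((n + n) + 1) = 5 - (2*n + 1) = 5 - (1 + 2*n) = 5 + (-1 - 2*n) = 4 - 2*n)
R(3, Y) - 16*16 = (4 - 2*3) - 16*16 = (4 - 6) - 256 = -2 - 256 = -258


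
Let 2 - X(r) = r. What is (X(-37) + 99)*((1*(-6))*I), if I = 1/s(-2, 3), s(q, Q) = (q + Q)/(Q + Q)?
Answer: -4968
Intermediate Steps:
s(q, Q) = (Q + q)/(2*Q) (s(q, Q) = (Q + q)/((2*Q)) = (Q + q)*(1/(2*Q)) = (Q + q)/(2*Q))
X(r) = 2 - r
I = 6 (I = 1/((½)*(3 - 2)/3) = 1/((½)*(⅓)*1) = 1/(⅙) = 6)
(X(-37) + 99)*((1*(-6))*I) = ((2 - 1*(-37)) + 99)*((1*(-6))*6) = ((2 + 37) + 99)*(-6*6) = (39 + 99)*(-36) = 138*(-36) = -4968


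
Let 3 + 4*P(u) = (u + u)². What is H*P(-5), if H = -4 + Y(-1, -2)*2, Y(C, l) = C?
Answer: -291/2 ≈ -145.50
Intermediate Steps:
P(u) = -¾ + u² (P(u) = -¾ + (u + u)²/4 = -¾ + (2*u)²/4 = -¾ + (4*u²)/4 = -¾ + u²)
H = -6 (H = -4 - 1*2 = -4 - 2 = -6)
H*P(-5) = -6*(-¾ + (-5)²) = -6*(-¾ + 25) = -6*97/4 = -291/2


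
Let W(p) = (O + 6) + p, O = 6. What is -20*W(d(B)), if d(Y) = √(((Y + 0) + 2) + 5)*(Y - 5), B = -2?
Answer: -240 + 140*√5 ≈ 73.050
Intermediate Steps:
d(Y) = √(7 + Y)*(-5 + Y) (d(Y) = √((Y + 2) + 5)*(-5 + Y) = √((2 + Y) + 5)*(-5 + Y) = √(7 + Y)*(-5 + Y))
W(p) = 12 + p (W(p) = (6 + 6) + p = 12 + p)
-20*W(d(B)) = -20*(12 + √(7 - 2)*(-5 - 2)) = -20*(12 + √5*(-7)) = -20*(12 - 7*√5) = -240 + 140*√5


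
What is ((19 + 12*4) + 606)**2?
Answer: 452929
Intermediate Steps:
((19 + 12*4) + 606)**2 = ((19 + 48) + 606)**2 = (67 + 606)**2 = 673**2 = 452929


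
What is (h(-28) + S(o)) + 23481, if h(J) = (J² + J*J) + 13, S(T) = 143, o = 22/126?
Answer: 25205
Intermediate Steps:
o = 11/63 (o = 22*(1/126) = 11/63 ≈ 0.17460)
h(J) = 13 + 2*J² (h(J) = (J² + J²) + 13 = 2*J² + 13 = 13 + 2*J²)
(h(-28) + S(o)) + 23481 = ((13 + 2*(-28)²) + 143) + 23481 = ((13 + 2*784) + 143) + 23481 = ((13 + 1568) + 143) + 23481 = (1581 + 143) + 23481 = 1724 + 23481 = 25205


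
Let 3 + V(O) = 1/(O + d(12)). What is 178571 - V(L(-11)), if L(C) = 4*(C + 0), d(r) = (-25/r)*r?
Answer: 12321607/69 ≈ 1.7857e+5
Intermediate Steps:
d(r) = -25
L(C) = 4*C
V(O) = -3 + 1/(-25 + O) (V(O) = -3 + 1/(O - 25) = -3 + 1/(-25 + O))
178571 - V(L(-11)) = 178571 - (76 - 12*(-11))/(-25 + 4*(-11)) = 178571 - (76 - 3*(-44))/(-25 - 44) = 178571 - (76 + 132)/(-69) = 178571 - (-1)*208/69 = 178571 - 1*(-208/69) = 178571 + 208/69 = 12321607/69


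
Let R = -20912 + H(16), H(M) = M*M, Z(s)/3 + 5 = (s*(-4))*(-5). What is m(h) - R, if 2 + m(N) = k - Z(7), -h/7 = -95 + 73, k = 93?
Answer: 20342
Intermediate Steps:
Z(s) = -15 + 60*s (Z(s) = -15 + 3*((s*(-4))*(-5)) = -15 + 3*(-4*s*(-5)) = -15 + 3*(20*s) = -15 + 60*s)
h = 154 (h = -7*(-95 + 73) = -7*(-22) = 154)
H(M) = M**2
R = -20656 (R = -20912 + 16**2 = -20912 + 256 = -20656)
m(N) = -314 (m(N) = -2 + (93 - (-15 + 60*7)) = -2 + (93 - (-15 + 420)) = -2 + (93 - 1*405) = -2 + (93 - 405) = -2 - 312 = -314)
m(h) - R = -314 - 1*(-20656) = -314 + 20656 = 20342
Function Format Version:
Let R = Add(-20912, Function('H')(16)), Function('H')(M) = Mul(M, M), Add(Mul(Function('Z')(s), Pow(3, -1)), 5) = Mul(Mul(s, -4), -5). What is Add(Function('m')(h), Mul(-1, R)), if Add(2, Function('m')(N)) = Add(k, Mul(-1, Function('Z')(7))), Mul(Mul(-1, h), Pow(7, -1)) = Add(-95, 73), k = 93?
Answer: 20342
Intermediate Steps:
Function('Z')(s) = Add(-15, Mul(60, s)) (Function('Z')(s) = Add(-15, Mul(3, Mul(Mul(s, -4), -5))) = Add(-15, Mul(3, Mul(Mul(-4, s), -5))) = Add(-15, Mul(3, Mul(20, s))) = Add(-15, Mul(60, s)))
h = 154 (h = Mul(-7, Add(-95, 73)) = Mul(-7, -22) = 154)
Function('H')(M) = Pow(M, 2)
R = -20656 (R = Add(-20912, Pow(16, 2)) = Add(-20912, 256) = -20656)
Function('m')(N) = -314 (Function('m')(N) = Add(-2, Add(93, Mul(-1, Add(-15, Mul(60, 7))))) = Add(-2, Add(93, Mul(-1, Add(-15, 420)))) = Add(-2, Add(93, Mul(-1, 405))) = Add(-2, Add(93, -405)) = Add(-2, -312) = -314)
Add(Function('m')(h), Mul(-1, R)) = Add(-314, Mul(-1, -20656)) = Add(-314, 20656) = 20342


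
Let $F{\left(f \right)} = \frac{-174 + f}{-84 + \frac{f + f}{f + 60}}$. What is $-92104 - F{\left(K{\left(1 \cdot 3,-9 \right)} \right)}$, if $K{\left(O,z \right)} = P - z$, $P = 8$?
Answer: $- \frac{592609225}{6434} \approx -92106.0$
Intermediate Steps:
$K{\left(O,z \right)} = 8 - z$
$F{\left(f \right)} = \frac{-174 + f}{-84 + \frac{2 f}{60 + f}}$
$-92104 - F{\left(K{\left(1 \cdot 3,-9 \right)} \right)} = -92104 - \frac{10440 - \left(8 - -9\right)^{2} + 114 \left(8 - -9\right)}{2 \left(2520 + 41 \left(8 - -9\right)\right)} = -92104 - \frac{10440 - \left(8 + 9\right)^{2} + 114 \left(8 + 9\right)}{2 \left(2520 + 41 \left(8 + 9\right)\right)} = -92104 - \frac{10440 - 17^{2} + 114 \cdot 17}{2 \left(2520 + 41 \cdot 17\right)} = -92104 - \frac{10440 - 289 + 1938}{2 \left(2520 + 697\right)} = -92104 - \frac{10440 - 289 + 1938}{2 \cdot 3217} = -92104 - \frac{1}{2} \cdot \frac{1}{3217} \cdot 12089 = -92104 - \frac{12089}{6434} = - \frac{592609225}{6434}$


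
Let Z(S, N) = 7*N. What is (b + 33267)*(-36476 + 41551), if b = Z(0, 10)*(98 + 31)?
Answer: 214657275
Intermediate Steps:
b = 9030 (b = (7*10)*(98 + 31) = 70*129 = 9030)
(b + 33267)*(-36476 + 41551) = (9030 + 33267)*(-36476 + 41551) = 42297*5075 = 214657275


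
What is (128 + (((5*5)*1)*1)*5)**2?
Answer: 64009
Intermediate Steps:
(128 + (((5*5)*1)*1)*5)**2 = (128 + ((25*1)*1)*5)**2 = (128 + (25*1)*5)**2 = (128 + 25*5)**2 = (128 + 125)**2 = 253**2 = 64009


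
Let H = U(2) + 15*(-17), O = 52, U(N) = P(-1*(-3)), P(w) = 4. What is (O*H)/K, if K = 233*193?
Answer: -13052/44969 ≈ -0.29024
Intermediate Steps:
U(N) = 4
K = 44969
H = -251 (H = 4 + 15*(-17) = 4 - 255 = -251)
(O*H)/K = (52*(-251))/44969 = -13052*1/44969 = -13052/44969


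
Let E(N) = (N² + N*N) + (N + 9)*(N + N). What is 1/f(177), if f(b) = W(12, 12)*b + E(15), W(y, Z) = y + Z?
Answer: 1/5418 ≈ 0.00018457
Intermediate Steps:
W(y, Z) = Z + y
E(N) = 2*N² + 2*N*(9 + N) (E(N) = (N² + N²) + (9 + N)*(2*N) = 2*N² + 2*N*(9 + N))
f(b) = 1170 + 24*b (f(b) = (12 + 12)*b + 2*15*(9 + 2*15) = 24*b + 2*15*(9 + 30) = 24*b + 2*15*39 = 24*b + 1170 = 1170 + 24*b)
1/f(177) = 1/(1170 + 24*177) = 1/(1170 + 4248) = 1/5418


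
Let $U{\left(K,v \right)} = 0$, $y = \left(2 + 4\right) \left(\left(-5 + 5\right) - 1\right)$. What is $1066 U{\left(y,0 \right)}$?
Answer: $0$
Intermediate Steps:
$y = -6$ ($y = 6 \left(0 - 1\right) = 6 \left(-1\right) = -6$)
$1066 U{\left(y,0 \right)} = 1066 \cdot 0 = 0$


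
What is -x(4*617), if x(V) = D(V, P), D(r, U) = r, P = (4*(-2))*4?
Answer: -2468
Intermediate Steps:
P = -32 (P = -8*4 = -32)
x(V) = V
-x(4*617) = -4*617 = -1*2468 = -2468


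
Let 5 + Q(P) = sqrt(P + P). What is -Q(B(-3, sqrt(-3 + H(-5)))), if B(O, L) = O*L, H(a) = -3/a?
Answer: 5 - 2*15**(3/4)*sqrt(-I)/5 ≈ 2.8442 + 2.1558*I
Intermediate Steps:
B(O, L) = L*O
Q(P) = -5 + sqrt(2)*sqrt(P) (Q(P) = -5 + sqrt(P + P) = -5 + sqrt(2*P) = -5 + sqrt(2)*sqrt(P))
-Q(B(-3, sqrt(-3 + H(-5)))) = -(-5 + sqrt(2)*sqrt(sqrt(-3 - 3/(-5))*(-3))) = -(-5 + sqrt(2)*sqrt(sqrt(-3 - 3*(-1/5))*(-3))) = -(-5 + sqrt(2)*sqrt(sqrt(-3 + 3/5)*(-3))) = -(-5 + sqrt(2)*sqrt(sqrt(-12/5)*(-3))) = -(-5 + sqrt(2)*sqrt((2*I*sqrt(15)/5)*(-3))) = -(-5 + sqrt(2)*sqrt(-6*I*sqrt(15)/5)) = -(-5 + sqrt(2)*(sqrt(2)*15**(3/4)*sqrt(-I)/5)) = -(-5 + 2*15**(3/4)*sqrt(-I)/5) = 5 - 2*15**(3/4)*sqrt(-I)/5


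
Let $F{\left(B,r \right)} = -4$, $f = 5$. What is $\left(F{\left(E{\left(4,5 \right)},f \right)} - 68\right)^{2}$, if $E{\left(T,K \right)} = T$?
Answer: $5184$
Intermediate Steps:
$\left(F{\left(E{\left(4,5 \right)},f \right)} - 68\right)^{2} = \left(-4 - 68\right)^{2} = \left(-72\right)^{2} = 5184$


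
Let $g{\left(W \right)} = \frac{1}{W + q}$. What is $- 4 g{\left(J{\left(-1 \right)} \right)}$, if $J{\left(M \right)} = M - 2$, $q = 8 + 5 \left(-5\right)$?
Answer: $\frac{1}{5} \approx 0.2$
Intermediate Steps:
$q = -17$ ($q = 8 - 25 = -17$)
$J{\left(M \right)} = -2 + M$
$g{\left(W \right)} = \frac{1}{-17 + W}$ ($g{\left(W \right)} = \frac{1}{W - 17} = \frac{1}{-17 + W}$)
$- 4 g{\left(J{\left(-1 \right)} \right)} = - \frac{4}{-17 - 3} = - \frac{4}{-20} = \left(-4\right) \left(- \frac{1}{20}\right) = \frac{1}{5}$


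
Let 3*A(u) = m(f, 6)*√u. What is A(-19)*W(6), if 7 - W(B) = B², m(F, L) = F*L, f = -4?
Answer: 232*I*√19 ≈ 1011.3*I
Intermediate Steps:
A(u) = -8*√u (A(u) = ((-4*6)*√u)/3 = (-24*√u)/3 = -8*√u)
W(B) = 7 - B²
A(-19)*W(6) = (-8*I*√19)*(7 - 1*6²) = (-8*I*√19)*(7 - 1*36) = (-8*I*√19)*(7 - 36) = -8*I*√19*(-29) = 232*I*√19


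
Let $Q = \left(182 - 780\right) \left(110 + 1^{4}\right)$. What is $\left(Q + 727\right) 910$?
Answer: $-59742410$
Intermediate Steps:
$Q = -66378$ ($Q = - 598 \left(110 + 1\right) = \left(-598\right) 111 = -66378$)
$\left(Q + 727\right) 910 = \left(-66378 + 727\right) 910 = \left(-65651\right) 910 = -59742410$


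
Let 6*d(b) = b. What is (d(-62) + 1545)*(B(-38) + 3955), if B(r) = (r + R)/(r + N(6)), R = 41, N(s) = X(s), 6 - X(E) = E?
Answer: 345960674/57 ≈ 6.0695e+6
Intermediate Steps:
X(E) = 6 - E
N(s) = 6 - s
d(b) = b/6
B(r) = (41 + r)/r (B(r) = (r + 41)/(r + (6 - 1*6)) = (41 + r)/(r + (6 - 6)) = (41 + r)/(r + 0) = (41 + r)/r)
(d(-62) + 1545)*(B(-38) + 3955) = ((1/6)*(-62) + 1545)*((41 - 38)/(-38) + 3955) = (-31/3 + 1545)*(-1/38*3 + 3955) = 4604*(-3/38 + 3955)/3 = (4604/3)*(150287/38) = 345960674/57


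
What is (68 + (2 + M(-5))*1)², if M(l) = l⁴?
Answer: 483025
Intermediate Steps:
(68 + (2 + M(-5))*1)² = (68 + (2 + (-5)⁴)*1)² = (68 + (2 + 625)*1)² = (68 + 627*1)² = (68 + 627)² = 695² = 483025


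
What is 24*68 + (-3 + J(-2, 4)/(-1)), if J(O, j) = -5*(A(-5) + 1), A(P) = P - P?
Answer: 1634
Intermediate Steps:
A(P) = 0
J(O, j) = -5 (J(O, j) = -5*(0 + 1) = -5*1 = -5)
24*68 + (-3 + J(-2, 4)/(-1)) = 24*68 + (-3 - 5/(-1)) = 1632 + (-3 - 5*(-1)) = 1632 + (-3 + 5) = 1632 + 2 = 1634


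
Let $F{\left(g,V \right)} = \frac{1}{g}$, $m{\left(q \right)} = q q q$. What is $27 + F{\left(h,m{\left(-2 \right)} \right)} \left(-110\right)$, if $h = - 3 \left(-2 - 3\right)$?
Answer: $\frac{59}{3} \approx 19.667$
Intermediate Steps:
$m{\left(q \right)} = q^{3}$ ($m{\left(q \right)} = q^{2} q = q^{3}$)
$h = 15$ ($h = \left(-3\right) \left(-5\right) = 15$)
$27 + F{\left(h,m{\left(-2 \right)} \right)} \left(-110\right) = 27 + \frac{1}{15} \left(-110\right) = 27 - \frac{22}{3} = \frac{59}{3}$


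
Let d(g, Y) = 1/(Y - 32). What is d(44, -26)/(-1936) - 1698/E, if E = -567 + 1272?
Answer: -63554773/26387680 ≈ -2.4085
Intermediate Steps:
d(g, Y) = 1/(-32 + Y)
E = 705
d(44, -26)/(-1936) - 1698/E = 1/(-32 - 26*(-1936)) - 1698/705 = -1/1936/(-58) - 1698*1/705 = -1/58*(-1/1936) - 566/235 = 1/112288 - 566/235 = -63554773/26387680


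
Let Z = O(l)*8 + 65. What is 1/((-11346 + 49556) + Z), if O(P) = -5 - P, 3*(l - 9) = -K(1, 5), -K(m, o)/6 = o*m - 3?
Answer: 1/38131 ≈ 2.6225e-5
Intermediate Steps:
K(m, o) = 18 - 6*m*o (K(m, o) = -6*(o*m - 3) = -6*(m*o - 3) = -6*(-3 + m*o) = 18 - 6*m*o)
l = 13 (l = 9 + (-(18 - 6*1*5))/3 = 9 + (-(18 - 30))/3 = 9 + (-1*(-12))/3 = 9 + (⅓)*12 = 9 + 4 = 13)
Z = -79 (Z = (-5 - 1*13)*8 + 65 = (-5 - 13)*8 + 65 = -18*8 + 65 = -144 + 65 = -79)
1/((-11346 + 49556) + Z) = 1/((-11346 + 49556) - 79) = 1/(38210 - 79) = 1/38131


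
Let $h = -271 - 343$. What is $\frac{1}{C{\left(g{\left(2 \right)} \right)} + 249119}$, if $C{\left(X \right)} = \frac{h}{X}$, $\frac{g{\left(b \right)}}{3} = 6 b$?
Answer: $\frac{18}{4483835} \approx 4.0144 \cdot 10^{-6}$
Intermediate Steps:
$g{\left(b \right)} = 18 b$ ($g{\left(b \right)} = 3 \cdot 6 b = 18 b$)
$h = -614$
$C{\left(X \right)} = - \frac{614}{X}$
$\frac{1}{C{\left(g{\left(2 \right)} \right)} + 249119} = \frac{1}{- \frac{614}{18 \cdot 2} + 249119} = \frac{1}{- \frac{614}{36} + 249119} = \frac{1}{\left(-614\right) \frac{1}{36} + 249119} = \frac{1}{- \frac{307}{18} + 249119} = \frac{1}{\frac{4483835}{18}} = \frac{18}{4483835}$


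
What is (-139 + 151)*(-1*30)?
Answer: -360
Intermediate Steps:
(-139 + 151)*(-1*30) = 12*(-30) = -360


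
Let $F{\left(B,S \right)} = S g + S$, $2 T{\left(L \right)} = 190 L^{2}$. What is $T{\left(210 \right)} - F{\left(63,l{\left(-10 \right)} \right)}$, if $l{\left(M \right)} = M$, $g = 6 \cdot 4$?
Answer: $4189750$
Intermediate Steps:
$T{\left(L \right)} = 95 L^{2}$ ($T{\left(L \right)} = \frac{190 L^{2}}{2} = 95 L^{2}$)
$g = 24$
$F{\left(B,S \right)} = 25 S$ ($F{\left(B,S \right)} = S 24 + S = 24 S + S = 25 S$)
$T{\left(210 \right)} - F{\left(63,l{\left(-10 \right)} \right)} = 95 \cdot 210^{2} - 25 \left(-10\right) = 95 \cdot 44100 - -250 = 4189500 + 250 = 4189750$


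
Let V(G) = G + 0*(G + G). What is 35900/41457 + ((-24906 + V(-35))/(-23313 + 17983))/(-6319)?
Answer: 92929824151/107406381030 ≈ 0.86522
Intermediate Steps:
V(G) = G (V(G) = G + 0*(2*G) = G + 0 = G)
35900/41457 + ((-24906 + V(-35))/(-23313 + 17983))/(-6319) = 35900/41457 + ((-24906 - 35)/(-23313 + 17983))/(-6319) = 35900*(1/41457) - 24941/(-5330)*(-1/6319) = 35900/41457 - 24941*(-1/5330)*(-1/6319) = 35900/41457 + (24941/5330)*(-1/6319) = 35900/41457 - 24941/33680270 = 92929824151/107406381030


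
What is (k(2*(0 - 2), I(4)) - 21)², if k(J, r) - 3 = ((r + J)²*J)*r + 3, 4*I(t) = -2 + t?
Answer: 6241/4 ≈ 1560.3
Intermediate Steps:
I(t) = -½ + t/4 (I(t) = (-2 + t)/4 = -½ + t/4)
k(J, r) = 6 + J*r*(J + r)² (k(J, r) = 3 + (((r + J)²*J)*r + 3) = 3 + (((J + r)²*J)*r + 3) = 3 + ((J*(J + r)²)*r + 3) = 3 + (J*r*(J + r)² + 3) = 3 + (3 + J*r*(J + r)²) = 6 + J*r*(J + r)²)
(k(2*(0 - 2), I(4)) - 21)² = ((6 + (2*(0 - 2))*(-½ + (¼)*4)*(2*(0 - 2) + (-½ + (¼)*4))²) - 21)² = ((6 + (2*(-2))*(-½ + 1)*(2*(-2) + (-½ + 1))²) - 21)² = ((6 - 4*½*(-4 + ½)²) - 21)² = ((6 - 4*½*(-7/2)²) - 21)² = ((6 - 4*½*49/4) - 21)² = ((6 - 49/2) - 21)² = (-37/2 - 21)² = (-79/2)² = 6241/4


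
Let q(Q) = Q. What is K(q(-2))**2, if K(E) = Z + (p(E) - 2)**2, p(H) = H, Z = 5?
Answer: 441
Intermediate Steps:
K(E) = 5 + (-2 + E)**2 (K(E) = 5 + (E - 2)**2 = 5 + (-2 + E)**2)
K(q(-2))**2 = (5 + (-2 - 2)**2)**2 = (5 + (-4)**2)**2 = (5 + 16)**2 = 21**2 = 441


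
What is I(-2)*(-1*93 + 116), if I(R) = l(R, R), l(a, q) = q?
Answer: -46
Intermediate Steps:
I(R) = R
I(-2)*(-1*93 + 116) = -2*(-1*93 + 116) = -2*(-93 + 116) = -2*23 = -46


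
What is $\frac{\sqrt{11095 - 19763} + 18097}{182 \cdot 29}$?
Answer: $\frac{18097}{5278} + \frac{i \sqrt{2167}}{2639} \approx 3.4288 + 0.01764 i$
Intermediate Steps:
$\frac{\sqrt{11095 - 19763} + 18097}{182 \cdot 29} = \frac{\sqrt{-8668} + 18097}{5278} = \left(2 i \sqrt{2167} + 18097\right) \frac{1}{5278} = \left(18097 + 2 i \sqrt{2167}\right) \frac{1}{5278} = \frac{18097}{5278} + \frac{i \sqrt{2167}}{2639}$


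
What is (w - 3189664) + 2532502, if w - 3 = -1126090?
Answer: -1783249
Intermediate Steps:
w = -1126087 (w = 3 - 1126090 = -1126087)
(w - 3189664) + 2532502 = (-1126087 - 3189664) + 2532502 = -4315751 + 2532502 = -1783249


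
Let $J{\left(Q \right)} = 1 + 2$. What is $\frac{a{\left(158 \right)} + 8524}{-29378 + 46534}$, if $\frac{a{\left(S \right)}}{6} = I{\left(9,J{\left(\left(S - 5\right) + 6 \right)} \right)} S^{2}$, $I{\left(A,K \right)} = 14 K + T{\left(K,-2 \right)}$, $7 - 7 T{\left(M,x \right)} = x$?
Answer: $\frac{11361055}{30023} \approx 378.41$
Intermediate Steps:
$T{\left(M,x \right)} = 1 - \frac{x}{7}$
$J{\left(Q \right)} = 3$
$I{\left(A,K \right)} = \frac{9}{7} + 14 K$ ($I{\left(A,K \right)} = 14 K + \left(1 - - \frac{2}{7}\right) = 14 K + \left(1 + \frac{2}{7}\right) = 14 K + \frac{9}{7} = \frac{9}{7} + 14 K$)
$a{\left(S \right)} = \frac{1818 S^{2}}{7}$ ($a{\left(S \right)} = 6 \left(\frac{9}{7} + 14 \cdot 3\right) S^{2} = 6 \left(\frac{9}{7} + 42\right) S^{2} = 6 \frac{303 S^{2}}{7} = \frac{1818 S^{2}}{7}$)
$\frac{a{\left(158 \right)} + 8524}{-29378 + 46534} = \frac{\frac{1818 \cdot 158^{2}}{7} + 8524}{-29378 + 46534} = \frac{\frac{1818}{7} \cdot 24964 + 8524}{17156} = \left(\frac{45384552}{7} + 8524\right) \frac{1}{17156} = \frac{45444220}{7} \cdot \frac{1}{17156} = \frac{11361055}{30023}$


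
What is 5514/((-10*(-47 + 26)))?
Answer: 919/35 ≈ 26.257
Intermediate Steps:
5514/((-10*(-47 + 26))) = 5514/((-10*(-21))) = 5514/210 = 5514*(1/210) = 919/35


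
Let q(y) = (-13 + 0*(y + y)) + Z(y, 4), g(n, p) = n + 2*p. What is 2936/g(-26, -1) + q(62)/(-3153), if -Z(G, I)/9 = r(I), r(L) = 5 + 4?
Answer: -2313644/22071 ≈ -104.83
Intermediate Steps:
r(L) = 9
Z(G, I) = -81 (Z(G, I) = -9*9 = -81)
q(y) = -94 (q(y) = (-13 + 0*(y + y)) - 81 = (-13 + 0*(2*y)) - 81 = (-13 + 0) - 81 = -13 - 81 = -94)
2936/g(-26, -1) + q(62)/(-3153) = 2936/(-26 + 2*(-1)) - 94/(-3153) = 2936/(-26 - 2) - 94*(-1/3153) = 2936/(-28) + 94/3153 = 2936*(-1/28) + 94/3153 = -734/7 + 94/3153 = -2313644/22071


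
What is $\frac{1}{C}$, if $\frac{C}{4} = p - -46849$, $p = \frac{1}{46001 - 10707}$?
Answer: $\frac{17647}{3306977214} \approx 5.3363 \cdot 10^{-6}$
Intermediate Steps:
$p = \frac{1}{35294} \approx 2.8333 \cdot 10^{-5}$
$C = \frac{3306977214}{17647}$ ($C = 4 \left(\frac{1}{35294} - -46849\right) = 4 \left(\frac{1}{35294} + 46849\right) = 4 \cdot \frac{1653488607}{35294} = \frac{3306977214}{17647} \approx 1.874 \cdot 10^{5}$)
$\frac{1}{C} = \frac{1}{\frac{3306977214}{17647}} = \frac{17647}{3306977214}$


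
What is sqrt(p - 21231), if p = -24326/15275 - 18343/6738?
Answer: I*sqrt(8997941124325023234)/20584590 ≈ 145.72*I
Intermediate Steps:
p = -444097913/102922950 (p = -24326*1/15275 - 18343*1/6738 = -24326/15275 - 18343/6738 = -444097913/102922950 ≈ -4.3149)
sqrt(p - 21231) = sqrt(-444097913/102922950 - 21231) = sqrt(-2185601249363/102922950) = I*sqrt(8997941124325023234)/20584590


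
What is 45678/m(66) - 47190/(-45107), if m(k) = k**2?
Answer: 377659531/32747682 ≈ 11.532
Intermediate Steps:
45678/m(66) - 47190/(-45107) = 45678/(66**2) - 47190/(-45107) = 45678/4356 - 47190*(-1/45107) = 45678*(1/4356) + 47190/45107 = 7613/726 + 47190/45107 = 377659531/32747682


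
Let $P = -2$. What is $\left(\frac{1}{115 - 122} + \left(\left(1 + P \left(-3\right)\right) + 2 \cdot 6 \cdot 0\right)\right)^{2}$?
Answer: $\frac{2304}{49} \approx 47.02$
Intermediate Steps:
$\left(\frac{1}{115 - 122} + \left(\left(1 + P \left(-3\right)\right) + 2 \cdot 6 \cdot 0\right)\right)^{2} = \left(\frac{1}{115 - 122} + \left(\left(1 - -6\right) + 2 \cdot 6 \cdot 0\right)\right)^{2} = \left(\frac{1}{-7} + \left(\left(1 + 6\right) + 12 \cdot 0\right)\right)^{2} = \left(- \frac{1}{7} + \left(7 + 0\right)\right)^{2} = \left(- \frac{1}{7} + 7\right)^{2} = \left(\frac{48}{7}\right)^{2} = \frac{2304}{49}$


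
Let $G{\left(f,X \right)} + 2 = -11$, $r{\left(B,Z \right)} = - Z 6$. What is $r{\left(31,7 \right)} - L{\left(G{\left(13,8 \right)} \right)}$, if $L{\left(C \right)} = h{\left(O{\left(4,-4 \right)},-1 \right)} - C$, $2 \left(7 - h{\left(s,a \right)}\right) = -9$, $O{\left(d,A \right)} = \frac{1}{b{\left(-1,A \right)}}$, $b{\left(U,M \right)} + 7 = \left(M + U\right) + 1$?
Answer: $- \frac{133}{2} \approx -66.5$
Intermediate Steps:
$r{\left(B,Z \right)} = - 6 Z$
$b{\left(U,M \right)} = -6 + M + U$ ($b{\left(U,M \right)} = -7 + \left(\left(M + U\right) + 1\right) = -7 + \left(1 + M + U\right) = -6 + M + U$)
$O{\left(d,A \right)} = \frac{1}{-7 + A}$ ($O{\left(d,A \right)} = \frac{1}{-6 + A - 1} = \frac{1}{-7 + A}$)
$G{\left(f,X \right)} = -13$ ($G{\left(f,X \right)} = -2 - 11 = -13$)
$h{\left(s,a \right)} = \frac{23}{2}$ ($h{\left(s,a \right)} = 7 - - \frac{9}{2} = 7 + \frac{9}{2} = \frac{23}{2}$)
$L{\left(C \right)} = \frac{23}{2} - C$
$r{\left(31,7 \right)} - L{\left(G{\left(13,8 \right)} \right)} = \left(-6\right) 7 - \left(\frac{23}{2} - -13\right) = -42 - \left(\frac{23}{2} + 13\right) = -42 - \frac{49}{2} = - \frac{133}{2}$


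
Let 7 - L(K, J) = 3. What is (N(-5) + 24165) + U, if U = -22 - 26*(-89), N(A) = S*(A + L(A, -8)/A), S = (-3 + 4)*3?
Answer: 132198/5 ≈ 26440.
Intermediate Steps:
L(K, J) = 4 (L(K, J) = 7 - 1*3 = 7 - 3 = 4)
S = 3 (S = 1*3 = 3)
N(A) = 3*A + 12/A (N(A) = 3*(A + 4/A) = 3*A + 12/A)
U = 2292 (U = -22 + 2314 = 2292)
(N(-5) + 24165) + U = ((3*(-5) + 12/(-5)) + 24165) + 2292 = ((-15 + 12*(-1/5)) + 24165) + 2292 = ((-15 - 12/5) + 24165) + 2292 = (-87/5 + 24165) + 2292 = 120738/5 + 2292 = 132198/5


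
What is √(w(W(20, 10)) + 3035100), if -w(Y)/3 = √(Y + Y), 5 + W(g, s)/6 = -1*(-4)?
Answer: √(3035100 - 6*I*√3) ≈ 1742.2 - 0.003*I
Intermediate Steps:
W(g, s) = -6 (W(g, s) = -30 + 6*(-1*(-4)) = -30 + 6*4 = -30 + 24 = -6)
w(Y) = -3*√2*√Y (w(Y) = -3*√(Y + Y) = -3*√2*√Y)
√(w(W(20, 10)) + 3035100) = √(-3*√2*√(-6) + 3035100) = √(-3*√2*I*√6 + 3035100) = √(-6*I*√3 + 3035100) = √(3035100 - 6*I*√3)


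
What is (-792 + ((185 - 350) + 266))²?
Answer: 477481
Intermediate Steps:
(-792 + ((185 - 350) + 266))² = (-792 + (-165 + 266))² = (-792 + 101)² = (-691)² = 477481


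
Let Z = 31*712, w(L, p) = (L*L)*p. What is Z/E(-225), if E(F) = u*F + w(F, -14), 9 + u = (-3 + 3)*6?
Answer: -22072/706725 ≈ -0.031231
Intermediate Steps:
w(L, p) = p*L² (w(L, p) = L²*p = p*L²)
u = -9 (u = -9 + (-3 + 3)*6 = -9 + 0*6 = -9 + 0 = -9)
E(F) = -14*F² - 9*F (E(F) = -9*F - 14*F² = -14*F² - 9*F)
Z = 22072
Z/E(-225) = 22072/((-225*(-9 - 14*(-225)))) = 22072/((-225*(-9 + 3150))) = 22072/((-225*3141)) = 22072/(-706725) = 22072*(-1/706725) = -22072/706725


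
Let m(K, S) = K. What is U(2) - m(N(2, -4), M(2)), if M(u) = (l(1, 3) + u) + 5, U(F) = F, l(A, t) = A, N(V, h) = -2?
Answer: 4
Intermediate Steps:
M(u) = 6 + u (M(u) = (1 + u) + 5 = 6 + u)
U(2) - m(N(2, -4), M(2)) = 2 - 1*(-2) = 2 + 2 = 4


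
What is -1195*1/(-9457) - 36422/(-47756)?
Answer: 200755637/225814246 ≈ 0.88903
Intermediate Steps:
-1195*1/(-9457) - 36422/(-47756) = -1195*(-1/9457) - 36422*(-1/47756) = 1195/9457 + 18211/23878 = 200755637/225814246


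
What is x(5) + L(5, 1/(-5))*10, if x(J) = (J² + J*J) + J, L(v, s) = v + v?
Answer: 155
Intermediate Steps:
L(v, s) = 2*v
x(J) = J + 2*J² (x(J) = (J² + J²) + J = 2*J² + J = J + 2*J²)
x(5) + L(5, 1/(-5))*10 = 5*(1 + 2*5) + (2*5)*10 = 5*(1 + 10) + 10*10 = 5*11 + 100 = 55 + 100 = 155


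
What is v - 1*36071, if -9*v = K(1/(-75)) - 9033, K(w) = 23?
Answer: -315629/9 ≈ -35070.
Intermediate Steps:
v = 9010/9 (v = -(23 - 9033)/9 = -1/9*(-9010) = 9010/9 ≈ 1001.1)
v - 1*36071 = 9010/9 - 1*36071 = 9010/9 - 36071 = -315629/9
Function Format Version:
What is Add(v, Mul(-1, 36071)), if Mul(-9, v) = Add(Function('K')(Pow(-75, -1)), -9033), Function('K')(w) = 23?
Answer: Rational(-315629, 9) ≈ -35070.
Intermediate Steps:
v = Rational(9010, 9) (v = Mul(Rational(-1, 9), Add(23, -9033)) = Mul(Rational(-1, 9), -9010) = Rational(9010, 9) ≈ 1001.1)
Add(v, Mul(-1, 36071)) = Add(Rational(9010, 9), Mul(-1, 36071)) = Add(Rational(9010, 9), -36071) = Rational(-315629, 9)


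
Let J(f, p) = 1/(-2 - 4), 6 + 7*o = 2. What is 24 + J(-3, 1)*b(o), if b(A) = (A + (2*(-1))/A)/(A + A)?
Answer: 2345/96 ≈ 24.427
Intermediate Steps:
o = -4/7 (o = -6/7 + (⅐)*2 = -6/7 + 2/7 = -4/7 ≈ -0.57143)
J(f, p) = -⅙ (J(f, p) = 1/(-6) = -⅙)
b(A) = (A - 2/A)/(2*A) (b(A) = (A - 2/A)/((2*A)) = (A - 2/A)*(1/(2*A)) = (A - 2/A)/(2*A))
24 + J(-3, 1)*b(o) = 24 - (½ - 1/(-4/7)²)/6 = 24 - (½ - 1*49/16)/6 = 24 - (½ - 49/16)/6 = 24 - ⅙*(-41/16) = 24 + 41/96 = 2345/96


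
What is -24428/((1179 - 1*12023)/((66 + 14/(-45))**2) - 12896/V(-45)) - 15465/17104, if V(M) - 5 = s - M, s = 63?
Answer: 102691364072232169/492448964887856 ≈ 208.53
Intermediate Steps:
V(M) = 68 - M (V(M) = 5 + (63 - M) = 68 - M)
-24428/((1179 - 1*12023)/((66 + 14/(-45))**2) - 12896/V(-45)) - 15465/17104 = -24428/((1179 - 1*12023)/((66 + 14/(-45))**2) - 12896/(68 - 1*(-45))) - 15465/17104 = -24428/((1179 - 12023)/((66 + 14*(-1/45))**2) - 12896/(68 + 45)) - 15465*1/17104 = -24428/(-10844/(66 - 14/45)**2 - 12896/113) - 15465/17104 = -24428/(-10844/((2956/45)**2) - 12896*1/113) - 15465/17104 = -24428/(-10844/8737936/2025 - 12896/113) - 15465/17104 = -24428/(-10844*2025/8737936 - 12896/113) - 15465/17104 = -24428/(-5489775/2184484 - 12896/113) - 15465/17104 = -24428/(-28791450239/246846692) - 15465/17104 = -24428*(-246846692/28791450239) - 15465/17104 = 6029970992176/28791450239 - 15465/17104 = 102691364072232169/492448964887856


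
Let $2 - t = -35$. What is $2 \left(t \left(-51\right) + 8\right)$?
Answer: $-3758$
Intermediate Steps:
$t = 37$ ($t = 2 - -35 = 2 + 35 = 37$)
$2 \left(t \left(-51\right) + 8\right) = 2 \left(37 \left(-51\right) + 8\right) = 2 \left(-1887 + 8\right) = 2 \left(-1879\right) = -3758$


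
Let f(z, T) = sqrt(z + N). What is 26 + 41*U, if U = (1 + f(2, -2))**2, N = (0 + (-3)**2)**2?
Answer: 3470 + 82*sqrt(83) ≈ 4217.1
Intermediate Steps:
N = 81 (N = (0 + 9)**2 = 9**2 = 81)
f(z, T) = sqrt(81 + z) (f(z, T) = sqrt(z + 81) = sqrt(81 + z))
U = (1 + sqrt(83))**2 (U = (1 + sqrt(81 + 2))**2 = (1 + sqrt(83))**2 ≈ 102.22)
26 + 41*U = 26 + 41*(1 + sqrt(83))**2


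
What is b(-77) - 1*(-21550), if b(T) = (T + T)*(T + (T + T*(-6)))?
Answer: -25882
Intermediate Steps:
b(T) = -8*T**2 (b(T) = (2*T)*(T + (T - 6*T)) = (2*T)*(T - 5*T) = (2*T)*(-4*T) = -8*T**2)
b(-77) - 1*(-21550) = -8*(-77)**2 - 1*(-21550) = -8*5929 + 21550 = -47432 + 21550 = -25882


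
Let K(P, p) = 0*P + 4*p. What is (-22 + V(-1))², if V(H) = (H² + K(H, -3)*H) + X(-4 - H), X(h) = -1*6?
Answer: 225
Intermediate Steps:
X(h) = -6
K(P, p) = 4*p (K(P, p) = 0 + 4*p = 4*p)
V(H) = -6 + H² - 12*H (V(H) = (H² + (4*(-3))*H) - 6 = (H² - 12*H) - 6 = -6 + H² - 12*H)
(-22 + V(-1))² = (-22 + (-6 + (-1)² - 12*(-1)))² = (-22 + (-6 + 1 + 12))² = (-22 + 7)² = (-15)² = 225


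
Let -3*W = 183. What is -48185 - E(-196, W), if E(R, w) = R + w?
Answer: -47928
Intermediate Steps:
W = -61 (W = -⅓*183 = -61)
-48185 - E(-196, W) = -48185 - (-196 - 61) = -48185 - 1*(-257) = -48185 + 257 = -47928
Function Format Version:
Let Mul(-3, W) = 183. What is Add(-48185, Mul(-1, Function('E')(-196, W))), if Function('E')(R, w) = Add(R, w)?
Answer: -47928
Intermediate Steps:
W = -61 (W = Mul(Rational(-1, 3), 183) = -61)
Add(-48185, Mul(-1, Function('E')(-196, W))) = Add(-48185, Mul(-1, Add(-196, -61))) = Add(-48185, Mul(-1, -257)) = Add(-48185, 257) = -47928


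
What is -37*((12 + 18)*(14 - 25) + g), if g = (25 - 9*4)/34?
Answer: 415547/34 ≈ 12222.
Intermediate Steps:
g = -11/34 (g = (25 - 36)*(1/34) = -11*1/34 = -11/34 ≈ -0.32353)
-37*((12 + 18)*(14 - 25) + g) = -37*((12 + 18)*(14 - 25) - 11/34) = -37*(30*(-11) - 11/34) = -37*(-330 - 11/34) = -37*(-11231/34) = 415547/34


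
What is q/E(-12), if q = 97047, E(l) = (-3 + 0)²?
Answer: 10783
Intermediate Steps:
E(l) = 9 (E(l) = (-3)² = 9)
q/E(-12) = 97047/9 = 97047*(⅑) = 10783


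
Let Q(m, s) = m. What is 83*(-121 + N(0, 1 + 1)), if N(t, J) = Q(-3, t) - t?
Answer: -10292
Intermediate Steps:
N(t, J) = -3 - t
83*(-121 + N(0, 1 + 1)) = 83*(-121 + (-3 - 1*0)) = 83*(-121 + (-3 + 0)) = 83*(-121 - 3) = 83*(-124) = -10292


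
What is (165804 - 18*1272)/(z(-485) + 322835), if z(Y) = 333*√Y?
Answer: 4613570418/10427621839 - 23794182*I*√485/52138109195 ≈ 0.44244 - 0.01005*I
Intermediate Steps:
(165804 - 18*1272)/(z(-485) + 322835) = (165804 - 18*1272)/(333*√(-485) + 322835) = (165804 - 22896)/(333*(I*√485) + 322835) = 142908/(333*I*√485 + 322835) = 142908/(322835 + 333*I*√485)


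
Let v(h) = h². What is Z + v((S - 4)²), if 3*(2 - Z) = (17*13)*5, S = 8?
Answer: -331/3 ≈ -110.33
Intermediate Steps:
Z = -1099/3 (Z = 2 - 17*13*5/3 = 2 - 221*5/3 = 2 - ⅓*1105 = 2 - 1105/3 = -1099/3 ≈ -366.33)
Z + v((S - 4)²) = -1099/3 + ((8 - 4)²)² = -1099/3 + (4²)² = -1099/3 + 16² = -1099/3 + 256 = -331/3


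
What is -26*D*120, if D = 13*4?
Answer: -162240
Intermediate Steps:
D = 52
-26*D*120 = -26*52*120 = -1352*120 = -162240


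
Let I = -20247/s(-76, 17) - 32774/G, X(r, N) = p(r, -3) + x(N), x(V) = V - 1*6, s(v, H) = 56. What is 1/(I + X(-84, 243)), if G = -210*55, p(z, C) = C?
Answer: -46200/5761879 ≈ -0.0080182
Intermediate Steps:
G = -11550
x(V) = -6 + V (x(V) = V - 6 = -6 + V)
X(r, N) = -9 + N (X(r, N) = -3 + (-6 + N) = -9 + N)
I = -16572679/46200 (I = -20247/56 - 32774/(-11550) = -20247*1/56 - 32774*(-1/11550) = -20247/56 + 2341/825 = -16572679/46200 ≈ -358.72)
1/(I + X(-84, 243)) = 1/(-16572679/46200 + (-9 + 243)) = 1/(-16572679/46200 + 234) = 1/(-5761879/46200) = -46200/5761879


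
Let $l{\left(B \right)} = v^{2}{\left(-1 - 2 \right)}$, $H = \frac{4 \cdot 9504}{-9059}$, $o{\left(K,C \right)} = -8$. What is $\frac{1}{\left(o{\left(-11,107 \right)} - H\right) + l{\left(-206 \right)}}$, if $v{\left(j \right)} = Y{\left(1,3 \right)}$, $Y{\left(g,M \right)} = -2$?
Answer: $\frac{9059}{1780} \approx 5.0893$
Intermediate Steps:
$H = - \frac{38016}{9059}$ ($H = 38016 \left(- \frac{1}{9059}\right) = - \frac{38016}{9059} \approx -4.1965$)
$v{\left(j \right)} = -2$
$l{\left(B \right)} = 4$ ($l{\left(B \right)} = \left(-2\right)^{2} = 4$)
$\frac{1}{\left(o{\left(-11,107 \right)} - H\right) + l{\left(-206 \right)}} = \frac{1}{\left(-8 - - \frac{38016}{9059}\right) + 4} = \frac{1}{\left(-8 + \frac{38016}{9059}\right) + 4} = \frac{1}{- \frac{34456}{9059} + 4} = \frac{1}{\frac{1780}{9059}} = \frac{9059}{1780}$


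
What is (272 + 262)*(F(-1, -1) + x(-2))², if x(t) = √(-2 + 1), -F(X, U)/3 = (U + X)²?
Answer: 76362 - 12816*I ≈ 76362.0 - 12816.0*I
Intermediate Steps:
F(X, U) = -3*(U + X)²
x(t) = I (x(t) = √(-1) = I)
(272 + 262)*(F(-1, -1) + x(-2))² = (272 + 262)*(-3*(-1 - 1)² + I)² = 534*(-3*(-2)² + I)² = 534*(-3*4 + I)² = 534*(-12 + I)²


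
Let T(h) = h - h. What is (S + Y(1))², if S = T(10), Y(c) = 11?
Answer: 121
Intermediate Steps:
T(h) = 0
S = 0
(S + Y(1))² = (0 + 11)² = 11² = 121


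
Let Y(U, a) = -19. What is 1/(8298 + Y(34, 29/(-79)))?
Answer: 1/8279 ≈ 0.00012079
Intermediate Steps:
1/(8298 + Y(34, 29/(-79))) = 1/(8298 - 19) = 1/8279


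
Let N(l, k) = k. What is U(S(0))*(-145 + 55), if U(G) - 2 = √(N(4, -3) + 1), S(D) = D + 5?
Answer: -180 - 90*I*√2 ≈ -180.0 - 127.28*I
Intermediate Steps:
S(D) = 5 + D
U(G) = 2 + I*√2 (U(G) = 2 + √(-3 + 1) = 2 + √(-2) = 2 + I*√2)
U(S(0))*(-145 + 55) = (2 + I*√2)*(-145 + 55) = (2 + I*√2)*(-90) = -180 - 90*I*√2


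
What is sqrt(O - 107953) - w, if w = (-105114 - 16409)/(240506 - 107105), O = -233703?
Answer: 121523/133401 + 2*I*sqrt(85414) ≈ 0.91096 + 584.51*I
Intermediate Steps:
w = -121523/133401 ≈ -0.91096
sqrt(O - 107953) - w = sqrt(-233703 - 107953) - 1*(-121523/133401) = sqrt(-341656) + 121523/133401 = 2*I*sqrt(85414) + 121523/133401 = 121523/133401 + 2*I*sqrt(85414)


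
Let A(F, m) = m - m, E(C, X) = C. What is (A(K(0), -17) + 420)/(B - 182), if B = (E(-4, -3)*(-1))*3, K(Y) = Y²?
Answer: -42/17 ≈ -2.4706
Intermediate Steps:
A(F, m) = 0
B = 12 (B = -4*(-1)*3 = 4*3 = 12)
(A(K(0), -17) + 420)/(B - 182) = (0 + 420)/(12 - 182) = 420/(-170) = 420*(-1/170) = -42/17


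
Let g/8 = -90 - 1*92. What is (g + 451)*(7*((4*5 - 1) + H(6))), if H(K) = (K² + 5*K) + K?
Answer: -640185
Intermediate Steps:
g = -1456 (g = 8*(-90 - 1*92) = 8*(-90 - 92) = 8*(-182) = -1456)
H(K) = K² + 6*K
(g + 451)*(7*((4*5 - 1) + H(6))) = (-1456 + 451)*(7*((4*5 - 1) + 6*(6 + 6))) = -7035*((20 - 1) + 6*12) = -7035*(19 + 72) = -7035*91 = -1005*637 = -640185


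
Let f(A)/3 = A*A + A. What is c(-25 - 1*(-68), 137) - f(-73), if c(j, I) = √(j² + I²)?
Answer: -15768 + 13*√122 ≈ -15624.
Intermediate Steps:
f(A) = 3*A + 3*A² (f(A) = 3*(A*A + A) = 3*(A² + A) = 3*(A + A²) = 3*A + 3*A²)
c(j, I) = √(I² + j²)
c(-25 - 1*(-68), 137) - f(-73) = √(137² + (-25 - 1*(-68))²) - 3*(-73)*(1 - 73) = √(18769 + (-25 + 68)²) - 3*(-73)*(-72) = √(18769 + 43²) - 1*15768 = √(18769 + 1849) - 15768 = √20618 - 15768 = 13*√122 - 15768 = -15768 + 13*√122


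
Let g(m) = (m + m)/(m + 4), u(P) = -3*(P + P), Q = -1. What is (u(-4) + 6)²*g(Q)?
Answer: -600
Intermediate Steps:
u(P) = -6*P
g(m) = 2*m/(4 + m) (g(m) = (2*m)/(4 + m) = 2*m/(4 + m))
(u(-4) + 6)²*g(Q) = (-6*(-4) + 6)²*(2*(-1)/(4 - 1)) = (24 + 6)²*(2*(-1)/3) = 30²*(2*(-1)*(⅓)) = 900*(-⅔) = -600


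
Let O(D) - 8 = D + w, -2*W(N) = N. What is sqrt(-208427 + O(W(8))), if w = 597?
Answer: I*sqrt(207826) ≈ 455.88*I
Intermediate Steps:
W(N) = -N/2
O(D) = 605 + D (O(D) = 8 + (D + 597) = 8 + (597 + D) = 605 + D)
sqrt(-208427 + O(W(8))) = sqrt(-208427 + (605 - 1/2*8)) = sqrt(-208427 + (605 - 4)) = sqrt(-208427 + 601) = sqrt(-207826) = I*sqrt(207826)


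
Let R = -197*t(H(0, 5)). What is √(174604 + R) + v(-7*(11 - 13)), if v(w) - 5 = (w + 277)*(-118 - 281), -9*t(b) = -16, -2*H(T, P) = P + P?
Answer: -116104 + 2*√392071/3 ≈ -1.1569e+5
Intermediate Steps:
H(T, P) = -P (H(T, P) = -(P + P)/2 = -P)
t(b) = 16/9 (t(b) = -⅑*(-16) = 16/9)
R = -3152/9 (R = -197*16/9 = -3152/9 ≈ -350.22)
v(w) = -110518 - 399*w (v(w) = 5 + (w + 277)*(-118 - 281) = 5 + (277 + w)*(-399) = 5 + (-110523 - 399*w) = -110518 - 399*w)
√(174604 + R) + v(-7*(11 - 13)) = √(174604 - 3152/9) + (-110518 - (-2793)*(11 - 13)) = √(1568284/9) + (-110518 - (-2793)*(-2)) = 2*√392071/3 + (-110518 - 399*14) = 2*√392071/3 + (-110518 - 5586) = 2*√392071/3 - 116104 = -116104 + 2*√392071/3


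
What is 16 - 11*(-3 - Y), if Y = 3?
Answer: 82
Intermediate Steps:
16 - 11*(-3 - Y) = 16 - 11*(-3 - 1*3) = 16 - 11*(-3 - 3) = 16 - 11*(-6) = 16 + 66 = 82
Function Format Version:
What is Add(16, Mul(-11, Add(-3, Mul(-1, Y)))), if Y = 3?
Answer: 82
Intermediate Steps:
Add(16, Mul(-11, Add(-3, Mul(-1, Y)))) = Add(16, Mul(-11, Add(-3, Mul(-1, 3)))) = Add(16, Mul(-11, Add(-3, -3))) = Add(16, Mul(-11, -6)) = Add(16, 66) = 82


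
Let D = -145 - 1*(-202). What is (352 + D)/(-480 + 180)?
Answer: -409/300 ≈ -1.3633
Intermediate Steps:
D = 57 (D = -145 + 202 = 57)
(352 + D)/(-480 + 180) = (352 + 57)/(-480 + 180) = 409/(-300) = 409*(-1/300) = -409/300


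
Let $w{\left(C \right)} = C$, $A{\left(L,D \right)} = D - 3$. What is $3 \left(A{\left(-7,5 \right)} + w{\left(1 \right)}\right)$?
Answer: $9$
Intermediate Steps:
$A{\left(L,D \right)} = -3 + D$
$3 \left(A{\left(-7,5 \right)} + w{\left(1 \right)}\right) = 3 \left(\left(-3 + 5\right) + 1\right) = 3 \left(2 + 1\right) = 3 \cdot 3 = 9$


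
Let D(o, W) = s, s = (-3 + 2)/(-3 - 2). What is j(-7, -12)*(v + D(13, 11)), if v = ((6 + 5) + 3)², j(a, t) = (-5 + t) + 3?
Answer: -13734/5 ≈ -2746.8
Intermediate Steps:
s = ⅕ (s = -1/(-5) = -1*(-⅕) = ⅕ ≈ 0.20000)
D(o, W) = ⅕
j(a, t) = -2 + t
v = 196 (v = (11 + 3)² = 14² = 196)
j(-7, -12)*(v + D(13, 11)) = (-2 - 12)*(196 + ⅕) = -14*981/5 = -13734/5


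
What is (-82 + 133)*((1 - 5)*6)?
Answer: -1224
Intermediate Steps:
(-82 + 133)*((1 - 5)*6) = 51*(-4*6) = 51*(-24) = -1224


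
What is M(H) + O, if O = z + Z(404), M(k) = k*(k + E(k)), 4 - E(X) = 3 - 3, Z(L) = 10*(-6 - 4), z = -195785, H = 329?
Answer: -86328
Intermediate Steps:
Z(L) = -100 (Z(L) = 10*(-10) = -100)
E(X) = 4 (E(X) = 4 - (3 - 3) = 4 - 1*0 = 4 + 0 = 4)
M(k) = k*(4 + k) (M(k) = k*(k + 4) = k*(4 + k))
O = -195885 (O = -195785 - 100 = -195885)
M(H) + O = 329*(4 + 329) - 195885 = 329*333 - 195885 = 109557 - 195885 = -86328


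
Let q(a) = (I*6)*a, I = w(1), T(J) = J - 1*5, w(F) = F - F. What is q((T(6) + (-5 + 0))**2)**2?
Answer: 0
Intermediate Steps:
w(F) = 0
T(J) = -5 + J (T(J) = J - 5 = -5 + J)
I = 0
q(a) = 0 (q(a) = (0*6)*a = 0*a = 0)
q((T(6) + (-5 + 0))**2)**2 = 0**2 = 0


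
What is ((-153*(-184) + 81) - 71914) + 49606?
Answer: 5925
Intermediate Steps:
((-153*(-184) + 81) - 71914) + 49606 = ((28152 + 81) - 71914) + 49606 = (28233 - 71914) + 49606 = -43681 + 49606 = 5925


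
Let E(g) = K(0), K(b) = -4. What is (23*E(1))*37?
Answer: -3404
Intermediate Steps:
E(g) = -4
(23*E(1))*37 = (23*(-4))*37 = -92*37 = -3404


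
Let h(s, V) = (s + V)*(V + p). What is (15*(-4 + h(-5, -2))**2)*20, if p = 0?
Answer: 30000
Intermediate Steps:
h(s, V) = V*(V + s) (h(s, V) = (s + V)*(V + 0) = (V + s)*V = V*(V + s))
(15*(-4 + h(-5, -2))**2)*20 = (15*(-4 - 2*(-2 - 5))**2)*20 = (15*(-4 - 2*(-7))**2)*20 = (15*(-4 + 14)**2)*20 = (15*10**2)*20 = (15*100)*20 = 1500*20 = 30000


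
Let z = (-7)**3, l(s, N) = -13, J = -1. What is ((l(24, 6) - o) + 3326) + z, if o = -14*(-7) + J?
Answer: 2873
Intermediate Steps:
z = -343
o = 97 (o = -14*(-7) - 1 = 98 - 1 = 97)
((l(24, 6) - o) + 3326) + z = ((-13 - 1*97) + 3326) - 343 = ((-13 - 97) + 3326) - 343 = (-110 + 3326) - 343 = 3216 - 343 = 2873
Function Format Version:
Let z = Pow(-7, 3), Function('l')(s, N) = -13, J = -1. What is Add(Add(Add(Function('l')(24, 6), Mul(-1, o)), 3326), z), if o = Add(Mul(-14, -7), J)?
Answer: 2873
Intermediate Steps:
z = -343
o = 97 (o = Add(Mul(-14, -7), -1) = Add(98, -1) = 97)
Add(Add(Add(Function('l')(24, 6), Mul(-1, o)), 3326), z) = Add(Add(Add(-13, Mul(-1, 97)), 3326), -343) = Add(Add(Add(-13, -97), 3326), -343) = Add(Add(-110, 3326), -343) = Add(3216, -343) = 2873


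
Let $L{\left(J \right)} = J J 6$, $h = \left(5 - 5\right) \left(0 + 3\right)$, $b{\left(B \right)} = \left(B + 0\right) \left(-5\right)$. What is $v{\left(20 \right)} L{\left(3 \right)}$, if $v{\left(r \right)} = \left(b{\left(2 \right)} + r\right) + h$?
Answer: $540$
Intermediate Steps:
$b{\left(B \right)} = - 5 B$ ($b{\left(B \right)} = B \left(-5\right) = - 5 B$)
$h = 0$ ($h = 0 \cdot 3 = 0$)
$L{\left(J \right)} = 6 J^{2}$ ($L{\left(J \right)} = J^{2} \cdot 6 = 6 J^{2}$)
$v{\left(r \right)} = -10 + r$ ($v{\left(r \right)} = \left(\left(-5\right) 2 + r\right) + 0 = \left(-10 + r\right) + 0 = -10 + r$)
$v{\left(20 \right)} L{\left(3 \right)} = \left(-10 + 20\right) 6 \cdot 3^{2} = 10 \cdot 6 \cdot 9 = 10 \cdot 54 = 540$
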